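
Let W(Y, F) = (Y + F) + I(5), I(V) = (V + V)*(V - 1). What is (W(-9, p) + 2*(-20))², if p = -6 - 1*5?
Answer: 400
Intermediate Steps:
I(V) = 2*V*(-1 + V) (I(V) = (2*V)*(-1 + V) = 2*V*(-1 + V))
p = -11 (p = -6 - 5 = -11)
W(Y, F) = 40 + F + Y (W(Y, F) = (Y + F) + 2*5*(-1 + 5) = (F + Y) + 2*5*4 = (F + Y) + 40 = 40 + F + Y)
(W(-9, p) + 2*(-20))² = ((40 - 11 - 9) + 2*(-20))² = (20 - 40)² = (-20)² = 400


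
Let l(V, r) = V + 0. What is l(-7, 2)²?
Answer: 49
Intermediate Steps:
l(V, r) = V
l(-7, 2)² = (-7)² = 49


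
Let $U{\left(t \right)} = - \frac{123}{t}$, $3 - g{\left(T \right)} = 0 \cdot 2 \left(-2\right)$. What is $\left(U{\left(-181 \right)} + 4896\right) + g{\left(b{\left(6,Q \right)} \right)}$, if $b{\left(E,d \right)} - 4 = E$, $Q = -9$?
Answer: $\frac{886842}{181} \approx 4899.7$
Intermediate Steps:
$b{\left(E,d \right)} = 4 + E$
$g{\left(T \right)} = 3$ ($g{\left(T \right)} = 3 - 0 \cdot 2 \left(-2\right) = 3 - 0 \left(-2\right) = 3 - 0 = 3 + 0 = 3$)
$\left(U{\left(-181 \right)} + 4896\right) + g{\left(b{\left(6,Q \right)} \right)} = \left(- \frac{123}{-181} + 4896\right) + 3 = \left(\left(-123\right) \left(- \frac{1}{181}\right) + 4896\right) + 3 = \left(\frac{123}{181} + 4896\right) + 3 = \frac{886299}{181} + 3 = \frac{886842}{181}$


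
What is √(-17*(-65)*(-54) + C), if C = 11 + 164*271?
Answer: I*√15215 ≈ 123.35*I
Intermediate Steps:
C = 44455 (C = 11 + 44444 = 44455)
√(-17*(-65)*(-54) + C) = √(-17*(-65)*(-54) + 44455) = √(1105*(-54) + 44455) = √(-59670 + 44455) = √(-15215) = I*√15215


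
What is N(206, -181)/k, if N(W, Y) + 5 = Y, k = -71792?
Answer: 93/35896 ≈ 0.0025908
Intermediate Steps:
N(W, Y) = -5 + Y
N(206, -181)/k = (-5 - 181)/(-71792) = -186*(-1/71792) = 93/35896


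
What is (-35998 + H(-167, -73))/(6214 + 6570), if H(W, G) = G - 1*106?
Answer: -36177/12784 ≈ -2.8299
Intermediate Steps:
H(W, G) = -106 + G (H(W, G) = G - 106 = -106 + G)
(-35998 + H(-167, -73))/(6214 + 6570) = (-35998 + (-106 - 73))/(6214 + 6570) = (-35998 - 179)/12784 = -36177*1/12784 = -36177/12784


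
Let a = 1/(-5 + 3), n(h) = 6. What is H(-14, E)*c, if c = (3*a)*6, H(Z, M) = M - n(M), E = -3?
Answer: 81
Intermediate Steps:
a = -½ (a = 1/(-2) = -½ ≈ -0.50000)
H(Z, M) = -6 + M (H(Z, M) = M - 1*6 = M - 6 = -6 + M)
c = -9 (c = (3*(-½))*6 = -3/2*6 = -9)
H(-14, E)*c = (-6 - 3)*(-9) = -9*(-9) = 81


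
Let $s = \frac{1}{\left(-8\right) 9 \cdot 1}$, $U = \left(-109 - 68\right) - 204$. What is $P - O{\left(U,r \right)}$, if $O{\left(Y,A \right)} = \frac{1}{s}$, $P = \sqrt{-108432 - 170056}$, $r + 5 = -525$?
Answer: $72 + 2 i \sqrt{69622} \approx 72.0 + 527.72 i$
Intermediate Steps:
$r = -530$ ($r = -5 - 525 = -530$)
$P = 2 i \sqrt{69622}$ ($P = \sqrt{-278488} = 2 i \sqrt{69622} \approx 527.72 i$)
$U = -381$ ($U = -177 - 204 = -381$)
$s = - \frac{1}{72}$ ($s = \frac{1}{\left(-72\right) 1} = \frac{1}{-72} = - \frac{1}{72} \approx -0.013889$)
$O{\left(Y,A \right)} = -72$ ($O{\left(Y,A \right)} = \frac{1}{- \frac{1}{72}} = -72$)
$P - O{\left(U,r \right)} = 2 i \sqrt{69622} - -72 = 2 i \sqrt{69622} + 72 = 72 + 2 i \sqrt{69622}$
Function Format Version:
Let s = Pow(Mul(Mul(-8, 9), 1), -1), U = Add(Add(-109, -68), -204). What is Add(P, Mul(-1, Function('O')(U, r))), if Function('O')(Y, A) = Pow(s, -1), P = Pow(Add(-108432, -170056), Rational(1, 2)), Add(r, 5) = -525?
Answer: Add(72, Mul(2, I, Pow(69622, Rational(1, 2)))) ≈ Add(72.000, Mul(527.72, I))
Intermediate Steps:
r = -530 (r = Add(-5, -525) = -530)
P = Mul(2, I, Pow(69622, Rational(1, 2))) (P = Pow(-278488, Rational(1, 2)) = Mul(2, I, Pow(69622, Rational(1, 2))) ≈ Mul(527.72, I))
U = -381 (U = Add(-177, -204) = -381)
s = Rational(-1, 72) (s = Pow(Mul(-72, 1), -1) = Pow(-72, -1) = Rational(-1, 72) ≈ -0.013889)
Function('O')(Y, A) = -72 (Function('O')(Y, A) = Pow(Rational(-1, 72), -1) = -72)
Add(P, Mul(-1, Function('O')(U, r))) = Add(Mul(2, I, Pow(69622, Rational(1, 2))), Mul(-1, -72)) = Add(Mul(2, I, Pow(69622, Rational(1, 2))), 72) = Add(72, Mul(2, I, Pow(69622, Rational(1, 2))))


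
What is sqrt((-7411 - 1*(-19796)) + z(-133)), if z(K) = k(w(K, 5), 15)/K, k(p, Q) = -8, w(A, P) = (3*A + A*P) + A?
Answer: sqrt(219079329)/133 ≈ 111.29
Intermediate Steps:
w(A, P) = 4*A + A*P
z(K) = -8/K
sqrt((-7411 - 1*(-19796)) + z(-133)) = sqrt((-7411 - 1*(-19796)) - 8/(-133)) = sqrt((-7411 + 19796) - 8*(-1/133)) = sqrt(12385 + 8/133) = sqrt(1647213/133) = sqrt(219079329)/133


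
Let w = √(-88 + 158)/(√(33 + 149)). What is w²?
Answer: 5/13 ≈ 0.38462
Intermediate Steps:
w = √65/13 (w = √70/(√182) = √70*(√182/182) = √65/13 ≈ 0.62017)
w² = (√65/13)² = 5/13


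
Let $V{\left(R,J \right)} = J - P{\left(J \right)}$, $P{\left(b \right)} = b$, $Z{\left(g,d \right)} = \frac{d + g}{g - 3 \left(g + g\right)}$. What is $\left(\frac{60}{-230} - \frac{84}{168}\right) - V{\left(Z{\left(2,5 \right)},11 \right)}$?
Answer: $- \frac{35}{46} \approx -0.76087$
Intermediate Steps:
$Z{\left(g,d \right)} = - \frac{d + g}{5 g}$ ($Z{\left(g,d \right)} = \frac{d + g}{g - 3 \cdot 2 g} = \frac{d + g}{g - 6 g} = \frac{d + g}{\left(-5\right) g} = \left(d + g\right) \left(- \frac{1}{5 g}\right) = - \frac{d + g}{5 g}$)
$V{\left(R,J \right)} = 0$ ($V{\left(R,J \right)} = J - J = 0$)
$\left(\frac{60}{-230} - \frac{84}{168}\right) - V{\left(Z{\left(2,5 \right)},11 \right)} = \left(\frac{60}{-230} - \frac{84}{168}\right) - 0 = \left(60 \left(- \frac{1}{230}\right) - \frac{1}{2}\right) + 0 = \left(- \frac{6}{23} - \frac{1}{2}\right) + 0 = - \frac{35}{46} + 0 = - \frac{35}{46}$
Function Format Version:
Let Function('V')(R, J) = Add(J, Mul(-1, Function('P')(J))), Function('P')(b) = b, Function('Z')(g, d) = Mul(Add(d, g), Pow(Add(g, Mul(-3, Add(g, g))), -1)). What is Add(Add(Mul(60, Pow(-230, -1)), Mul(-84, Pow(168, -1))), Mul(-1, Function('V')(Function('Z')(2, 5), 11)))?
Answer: Rational(-35, 46) ≈ -0.76087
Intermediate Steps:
Function('Z')(g, d) = Mul(Rational(-1, 5), Pow(g, -1), Add(d, g)) (Function('Z')(g, d) = Mul(Add(d, g), Pow(Add(g, Mul(-3, Mul(2, g))), -1)) = Mul(Add(d, g), Pow(Add(g, Mul(-6, g)), -1)) = Mul(Add(d, g), Pow(Mul(-5, g), -1)) = Mul(Add(d, g), Mul(Rational(-1, 5), Pow(g, -1))) = Mul(Rational(-1, 5), Pow(g, -1), Add(d, g)))
Function('V')(R, J) = 0 (Function('V')(R, J) = Add(J, Mul(-1, J)) = 0)
Add(Add(Mul(60, Pow(-230, -1)), Mul(-84, Pow(168, -1))), Mul(-1, Function('V')(Function('Z')(2, 5), 11))) = Add(Add(Mul(60, Pow(-230, -1)), Mul(-84, Pow(168, -1))), Mul(-1, 0)) = Add(Add(Mul(60, Rational(-1, 230)), Mul(-84, Rational(1, 168))), 0) = Add(Add(Rational(-6, 23), Rational(-1, 2)), 0) = Add(Rational(-35, 46), 0) = Rational(-35, 46)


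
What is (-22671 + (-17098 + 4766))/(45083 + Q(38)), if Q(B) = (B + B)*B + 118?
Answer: -35003/48089 ≈ -0.72788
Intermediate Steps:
Q(B) = 118 + 2*B**2 (Q(B) = (2*B)*B + 118 = 2*B**2 + 118 = 118 + 2*B**2)
(-22671 + (-17098 + 4766))/(45083 + Q(38)) = (-22671 + (-17098 + 4766))/(45083 + (118 + 2*38**2)) = (-22671 - 12332)/(45083 + (118 + 2*1444)) = -35003/(45083 + (118 + 2888)) = -35003/(45083 + 3006) = -35003/48089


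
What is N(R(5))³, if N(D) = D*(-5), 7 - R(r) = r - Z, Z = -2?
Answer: 0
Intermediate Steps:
R(r) = 5 - r (R(r) = 7 - (r - 1*(-2)) = 7 - (r + 2) = 7 - (2 + r) = 7 + (-2 - r) = 5 - r)
N(D) = -5*D
N(R(5))³ = (-5*(5 - 1*5))³ = (-5*(5 - 5))³ = (-5*0)³ = 0³ = 0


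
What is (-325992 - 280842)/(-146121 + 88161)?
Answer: 33713/3220 ≈ 10.470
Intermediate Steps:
(-325992 - 280842)/(-146121 + 88161) = -606834/(-57960) = -606834*(-1/57960) = 33713/3220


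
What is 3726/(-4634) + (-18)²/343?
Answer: 15957/113533 ≈ 0.14055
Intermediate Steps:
3726/(-4634) + (-18)²/343 = 3726*(-1/4634) + 324*(1/343) = -1863/2317 + 324/343 = 15957/113533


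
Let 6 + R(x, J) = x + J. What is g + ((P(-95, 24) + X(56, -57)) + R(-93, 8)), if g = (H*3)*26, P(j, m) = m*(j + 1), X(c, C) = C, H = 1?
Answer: -2326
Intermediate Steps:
P(j, m) = m*(1 + j)
R(x, J) = -6 + J + x (R(x, J) = -6 + (x + J) = -6 + (J + x) = -6 + J + x)
g = 78 (g = (1*3)*26 = 3*26 = 78)
g + ((P(-95, 24) + X(56, -57)) + R(-93, 8)) = 78 + ((24*(1 - 95) - 57) + (-6 + 8 - 93)) = 78 + ((24*(-94) - 57) - 91) = 78 + ((-2256 - 57) - 91) = 78 + (-2313 - 91) = 78 - 2404 = -2326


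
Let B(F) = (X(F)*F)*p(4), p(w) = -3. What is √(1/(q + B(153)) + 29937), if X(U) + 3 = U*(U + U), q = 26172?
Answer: 2*√383038684023877090/7153971 ≈ 173.02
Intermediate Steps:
X(U) = -3 + 2*U² (X(U) = -3 + U*(U + U) = -3 + U*(2*U) = -3 + 2*U²)
B(F) = -3*F*(-3 + 2*F²) (B(F) = ((-3 + 2*F²)*F)*(-3) = (F*(-3 + 2*F²))*(-3) = -3*F*(-3 + 2*F²))
√(1/(q + B(153)) + 29937) = √(1/(26172 + (-6*153³ + 9*153)) + 29937) = √(1/(26172 + (-6*3581577 + 1377)) + 29937) = √(1/(26172 + (-21489462 + 1377)) + 29937) = √(1/(26172 - 21488085) + 29937) = √(1/(-21461913) + 29937) = √(-1/21461913 + 29937) = √(642505289480/21461913) = 2*√383038684023877090/7153971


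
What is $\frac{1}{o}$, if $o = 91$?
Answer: $\frac{1}{91} \approx 0.010989$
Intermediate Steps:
$\frac{1}{o} = \frac{1}{91}$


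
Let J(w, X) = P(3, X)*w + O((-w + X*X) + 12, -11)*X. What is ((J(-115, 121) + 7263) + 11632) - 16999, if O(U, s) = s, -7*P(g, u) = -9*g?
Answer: 850/7 ≈ 121.43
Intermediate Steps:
P(g, u) = 9*g/7 (P(g, u) = -(-9)*g/7 = 9*g/7)
J(w, X) = -11*X + 27*w/7 (J(w, X) = ((9/7)*3)*w - 11*X = 27*w/7 - 11*X = -11*X + 27*w/7)
((J(-115, 121) + 7263) + 11632) - 16999 = (((-11*121 + (27/7)*(-115)) + 7263) + 11632) - 16999 = (((-1331 - 3105/7) + 7263) + 11632) - 16999 = ((-12422/7 + 7263) + 11632) - 16999 = (38419/7 + 11632) - 16999 = 119843/7 - 16999 = 850/7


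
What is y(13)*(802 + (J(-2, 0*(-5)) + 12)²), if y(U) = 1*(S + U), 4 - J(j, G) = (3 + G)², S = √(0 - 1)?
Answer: 11063 + 851*I ≈ 11063.0 + 851.0*I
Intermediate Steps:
S = I (S = √(-1) = I ≈ 1.0*I)
J(j, G) = 4 - (3 + G)²
y(U) = I + U (y(U) = 1*(I + U) = I + U)
y(13)*(802 + (J(-2, 0*(-5)) + 12)²) = (I + 13)*(802 + ((4 - (3 + 0*(-5))²) + 12)²) = (13 + I)*(802 + ((4 - (3 + 0)²) + 12)²) = (13 + I)*(802 + ((4 - 1*3²) + 12)²) = (13 + I)*(802 + ((4 - 1*9) + 12)²) = (13 + I)*(802 + ((4 - 9) + 12)²) = (13 + I)*(802 + (-5 + 12)²) = (13 + I)*(802 + 7²) = (13 + I)*(802 + 49) = (13 + I)*851 = 11063 + 851*I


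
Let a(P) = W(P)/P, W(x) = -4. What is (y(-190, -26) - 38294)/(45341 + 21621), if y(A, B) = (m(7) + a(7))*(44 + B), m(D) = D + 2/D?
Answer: -133606/234367 ≈ -0.57007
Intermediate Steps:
a(P) = -4/P
y(A, B) = 2068/7 + 47*B/7 (y(A, B) = ((7 + 2/7) - 4/7)*(44 + B) = (51/7 - 4/7)*(44 + B) = 47*(44 + B)/7 = 2068/7 + 47*B/7)
(y(-190, -26) - 38294)/(45341 + 21621) = ((2068/7 + (47/7)*(-26)) - 38294)/(45341 + 21621) = ((2068/7 - 1222/7) - 38294)/66962 = (846/7 - 38294)*(1/66962) = -267212/7*1/66962 = -133606/234367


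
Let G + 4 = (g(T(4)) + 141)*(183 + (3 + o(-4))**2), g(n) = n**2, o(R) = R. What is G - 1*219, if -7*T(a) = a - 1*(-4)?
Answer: 1272105/49 ≈ 25961.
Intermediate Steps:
T(a) = -4/7 - a/7 (T(a) = -(a - 1*(-4))/7 = -(a + 4)/7 = -(4 + a)/7 = -4/7 - a/7)
G = 1282836/49 (G = -4 + ((-4/7 - 1/7*4)**2 + 141)*(183 + (3 - 4)**2) = -4 + ((-4/7 - 4/7)**2 + 141)*(183 + (-1)**2) = -4 + ((-8/7)**2 + 141)*(183 + 1) = -4 + (64/49 + 141)*184 = -4 + (6973/49)*184 = -4 + 1283032/49 = 1282836/49 ≈ 26180.)
G - 1*219 = 1282836/49 - 1*219 = 1282836/49 - 219 = 1272105/49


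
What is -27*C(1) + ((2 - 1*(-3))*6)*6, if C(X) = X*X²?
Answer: 153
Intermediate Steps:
C(X) = X³
-27*C(1) + ((2 - 1*(-3))*6)*6 = -27*1³ + ((2 - 1*(-3))*6)*6 = -27*1 + ((2 + 3)*6)*6 = -27 + (5*6)*6 = -27 + 30*6 = -27 + 180 = 153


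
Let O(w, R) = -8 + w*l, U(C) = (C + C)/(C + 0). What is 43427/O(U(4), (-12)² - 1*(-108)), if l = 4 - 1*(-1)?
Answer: 43427/2 ≈ 21714.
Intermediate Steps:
l = 5 (l = 4 + 1 = 5)
U(C) = 2 (U(C) = (2*C)/C = 2)
O(w, R) = -8 + 5*w (O(w, R) = -8 + w*5 = -8 + 5*w)
43427/O(U(4), (-12)² - 1*(-108)) = 43427/(-8 + 5*2) = 43427/(-8 + 10) = 43427/2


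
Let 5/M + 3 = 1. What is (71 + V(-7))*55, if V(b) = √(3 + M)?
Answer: 3905 + 55*√2/2 ≈ 3943.9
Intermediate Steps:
M = -5/2 (M = 5/(-3 + 1) = 5/(-2) = 5*(-½) = -5/2 ≈ -2.5000)
V(b) = √2/2 (V(b) = √(3 - 5/2) = √(½) = √2/2)
(71 + V(-7))*55 = (71 + √2/2)*55 = 3905 + 55*√2/2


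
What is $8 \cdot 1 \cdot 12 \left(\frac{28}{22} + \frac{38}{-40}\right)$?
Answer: $\frac{1704}{55} \approx 30.982$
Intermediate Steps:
$8 \cdot 1 \cdot 12 \left(\frac{28}{22} + \frac{38}{-40}\right) = 8 \cdot 12 \left(28 \cdot \frac{1}{22} + 38 \left(- \frac{1}{40}\right)\right) = 96 \left(\frac{14}{11} - \frac{19}{20}\right) = 96 \cdot \frac{71}{220} = \frac{1704}{55}$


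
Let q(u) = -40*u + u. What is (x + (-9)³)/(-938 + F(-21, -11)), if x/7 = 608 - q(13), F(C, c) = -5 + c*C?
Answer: -1769/178 ≈ -9.9382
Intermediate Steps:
q(u) = -39*u
F(C, c) = -5 + C*c
x = 7805 (x = 7*(608 - (-39)*13) = 7*(608 - 1*(-507)) = 7*(608 + 507) = 7*1115 = 7805)
(x + (-9)³)/(-938 + F(-21, -11)) = (7805 + (-9)³)/(-938 + (-5 - 21*(-11))) = (7805 - 729)/(-938 + (-5 + 231)) = 7076/(-938 + 226) = 7076/(-712) = 7076*(-1/712) = -1769/178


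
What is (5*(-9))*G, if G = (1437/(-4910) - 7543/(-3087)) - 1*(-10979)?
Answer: -166443169541/336826 ≈ -4.9415e+5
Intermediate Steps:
G = 166443169541/15157170 (G = (1437*(-1/4910) - 7543*(-1/3087)) + 10979 = (-1437/4910 + 7543/3087) + 10979 = 32600111/15157170 + 10979 = 166443169541/15157170 ≈ 10981.)
(5*(-9))*G = (5*(-9))*(166443169541/15157170) = -45*166443169541/15157170 = -166443169541/336826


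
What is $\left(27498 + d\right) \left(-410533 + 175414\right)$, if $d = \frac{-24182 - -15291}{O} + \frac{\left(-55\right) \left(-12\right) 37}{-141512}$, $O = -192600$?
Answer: $- \frac{7342182025504579427}{1135633800} \approx -6.4653 \cdot 10^{9}$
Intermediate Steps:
$d = - \frac{430638601}{3406901400}$ ($d = \frac{-24182 - -15291}{-192600} + \frac{\left(-55\right) \left(-12\right) 37}{-141512} = \left(-24182 + 15291\right) \left(- \frac{1}{192600}\right) + 660 \cdot 37 \left(- \frac{1}{141512}\right) = \left(-8891\right) \left(- \frac{1}{192600}\right) + 24420 \left(- \frac{1}{141512}\right) = \frac{8891}{192600} - \frac{6105}{35378} = - \frac{430638601}{3406901400} \approx -0.1264$)
$\left(27498 + d\right) \left(-410533 + 175414\right) = \left(27498 - \frac{430638601}{3406901400}\right) \left(-410533 + 175414\right) = \frac{93682544058599}{3406901400} \left(-235119\right) = - \frac{7342182025504579427}{1135633800}$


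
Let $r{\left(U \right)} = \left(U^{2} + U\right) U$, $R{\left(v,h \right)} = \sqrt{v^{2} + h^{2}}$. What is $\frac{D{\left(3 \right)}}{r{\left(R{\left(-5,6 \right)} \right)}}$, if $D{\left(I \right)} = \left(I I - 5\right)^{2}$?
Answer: $- \frac{4}{915} + \frac{4 \sqrt{61}}{915} \approx 0.029772$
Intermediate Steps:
$D{\left(I \right)} = \left(-5 + I^{2}\right)^{2}$ ($D{\left(I \right)} = \left(I^{2} - 5\right)^{2} = \left(-5 + I^{2}\right)^{2}$)
$R{\left(v,h \right)} = \sqrt{h^{2} + v^{2}}$
$r{\left(U \right)} = U \left(U + U^{2}\right)$ ($r{\left(U \right)} = \left(U + U^{2}\right) U = U \left(U + U^{2}\right)$)
$\frac{D{\left(3 \right)}}{r{\left(R{\left(-5,6 \right)} \right)}} = \frac{\left(-5 + 3^{2}\right)^{2}}{\left(\sqrt{6^{2} + \left(-5\right)^{2}}\right)^{2} \left(1 + \sqrt{6^{2} + \left(-5\right)^{2}}\right)} = \frac{\left(-5 + 9\right)^{2}}{\left(\sqrt{36 + 25}\right)^{2} \left(1 + \sqrt{36 + 25}\right)} = \frac{4^{2}}{\left(\sqrt{61}\right)^{2} \left(1 + \sqrt{61}\right)} = \frac{16}{61 \left(1 + \sqrt{61}\right)} = \frac{16}{61 + 61 \sqrt{61}}$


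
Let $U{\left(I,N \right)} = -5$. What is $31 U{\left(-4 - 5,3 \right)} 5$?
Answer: $-775$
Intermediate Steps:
$31 U{\left(-4 - 5,3 \right)} 5 = 31 \left(-5\right) 5 = \left(-155\right) 5 = -775$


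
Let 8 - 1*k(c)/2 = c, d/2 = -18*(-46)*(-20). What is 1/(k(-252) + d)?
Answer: -1/32600 ≈ -3.0675e-5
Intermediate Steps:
d = -33120 (d = 2*(-18*(-46)*(-20)) = 2*(828*(-20)) = 2*(-16560) = -33120)
k(c) = 16 - 2*c
1/(k(-252) + d) = 1/((16 - 2*(-252)) - 33120) = 1/((16 + 504) - 33120) = 1/(520 - 33120) = 1/(-32600) = -1/32600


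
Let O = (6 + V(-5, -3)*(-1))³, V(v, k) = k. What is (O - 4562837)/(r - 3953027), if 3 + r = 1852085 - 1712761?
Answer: 2281054/1906853 ≈ 1.1962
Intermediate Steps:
r = 139321 (r = -3 + (1852085 - 1712761) = -3 + 139324 = 139321)
O = 729 (O = (6 - 3*(-1))³ = (6 + 3)³ = 9³ = 729)
(O - 4562837)/(r - 3953027) = (729 - 4562837)/(139321 - 3953027) = -4562108/(-3813706) = -4562108*(-1/3813706) = 2281054/1906853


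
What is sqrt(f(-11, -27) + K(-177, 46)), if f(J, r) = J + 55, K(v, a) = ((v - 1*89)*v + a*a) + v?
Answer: sqrt(49065) ≈ 221.51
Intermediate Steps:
K(v, a) = v + a**2 + v*(-89 + v) (K(v, a) = ((v - 89)*v + a**2) + v = ((-89 + v)*v + a**2) + v = (v*(-89 + v) + a**2) + v = (a**2 + v*(-89 + v)) + v = v + a**2 + v*(-89 + v))
f(J, r) = 55 + J
sqrt(f(-11, -27) + K(-177, 46)) = sqrt((55 - 11) + (46**2 + (-177)**2 - 88*(-177))) = sqrt(44 + (2116 + 31329 + 15576)) = sqrt(44 + 49021) = sqrt(49065)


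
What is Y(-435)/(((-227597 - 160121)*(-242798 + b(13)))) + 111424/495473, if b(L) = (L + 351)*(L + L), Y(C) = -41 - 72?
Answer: 10080283178871839/44824348212467076 ≈ 0.22488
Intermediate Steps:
Y(C) = -113
b(L) = 2*L*(351 + L) (b(L) = (351 + L)*(2*L) = 2*L*(351 + L))
Y(-435)/(((-227597 - 160121)*(-242798 + b(13)))) + 111424/495473 = -113*1/((-242798 + 2*13*(351 + 13))*(-227597 - 160121)) + 111424/495473 = -113*(-1/(387718*(-242798 + 2*13*364))) + 111424*(1/495473) = -113*(-1/(387718*(-242798 + 9464))) + 111424/495473 = -113/((-387718*(-233334))) + 111424/495473 = -113/90467791812 + 111424/495473 = 10080283178871839/44824348212467076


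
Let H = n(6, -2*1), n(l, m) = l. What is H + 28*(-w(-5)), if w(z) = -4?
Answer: 118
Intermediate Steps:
H = 6
H + 28*(-w(-5)) = 6 + 28*(-1*(-4)) = 6 + 28*4 = 6 + 112 = 118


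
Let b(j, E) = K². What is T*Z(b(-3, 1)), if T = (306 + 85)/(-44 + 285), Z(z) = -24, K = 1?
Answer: -9384/241 ≈ -38.938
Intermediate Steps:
b(j, E) = 1 (b(j, E) = 1² = 1)
T = 391/241 ≈ 1.6224
T*Z(b(-3, 1)) = (391/241)*(-24) = -9384/241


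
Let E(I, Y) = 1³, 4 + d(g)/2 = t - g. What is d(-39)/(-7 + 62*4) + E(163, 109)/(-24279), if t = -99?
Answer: -3107953/5851239 ≈ -0.53116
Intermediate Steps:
d(g) = -206 - 2*g (d(g) = -8 + 2*(-99 - g) = -8 + (-198 - 2*g) = -206 - 2*g)
E(I, Y) = 1
d(-39)/(-7 + 62*4) + E(163, 109)/(-24279) = (-206 - 2*(-39))/(-7 + 62*4) + 1/(-24279) = (-206 + 78)/(-7 + 248) + 1*(-1/24279) = -128/241 - 1/24279 = -3107953/5851239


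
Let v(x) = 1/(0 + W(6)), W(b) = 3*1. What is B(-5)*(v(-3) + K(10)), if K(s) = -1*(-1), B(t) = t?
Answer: -20/3 ≈ -6.6667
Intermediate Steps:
W(b) = 3
v(x) = 1/3 (v(x) = 1/(0 + 3) = 1/3)
K(s) = 1
B(-5)*(v(-3) + K(10)) = -5*(1/3 + 1) = -5*4/3 = -20/3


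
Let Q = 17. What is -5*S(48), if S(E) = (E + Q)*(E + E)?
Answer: -31200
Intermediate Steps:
S(E) = 2*E*(17 + E) (S(E) = (E + 17)*(E + E) = (17 + E)*(2*E) = 2*E*(17 + E))
-5*S(48) = -10*48*(17 + 48) = -10*48*65 = -5*6240 = -31200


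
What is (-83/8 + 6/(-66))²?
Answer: 848241/7744 ≈ 109.54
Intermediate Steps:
(-83/8 + 6/(-66))² = (-83*⅛ + 6*(-1/66))² = (-83/8 - 1/11)² = (-921/88)² = 848241/7744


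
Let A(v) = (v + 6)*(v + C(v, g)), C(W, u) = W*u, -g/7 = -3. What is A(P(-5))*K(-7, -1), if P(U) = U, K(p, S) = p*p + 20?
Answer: -7590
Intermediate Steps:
g = 21 (g = -7*(-3) = 21)
K(p, S) = 20 + p² (K(p, S) = p² + 20 = 20 + p²)
A(v) = 22*v*(6 + v) (A(v) = (v + 6)*(v + v*21) = (6 + v)*(v + 21*v) = (6 + v)*(22*v) = 22*v*(6 + v))
A(P(-5))*K(-7, -1) = (22*(-5)*(6 - 5))*(20 + (-7)²) = (22*(-5)*1)*(20 + 49) = -110*69 = -7590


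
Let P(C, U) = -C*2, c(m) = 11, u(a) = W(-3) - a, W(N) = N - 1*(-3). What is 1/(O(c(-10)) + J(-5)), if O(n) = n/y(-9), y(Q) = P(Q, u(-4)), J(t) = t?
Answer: -18/79 ≈ -0.22785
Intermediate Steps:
W(N) = 3 + N (W(N) = N + 3 = 3 + N)
u(a) = -a (u(a) = (3 - 3) - a = 0 - a = -a)
P(C, U) = -2*C
y(Q) = -2*Q
O(n) = n/18 (O(n) = n/((-2*(-9))) = n/18)
1/(O(c(-10)) + J(-5)) = 1/((1/18)*11 - 5) = 1/(11/18 - 5) = 1/(-79/18) = -18/79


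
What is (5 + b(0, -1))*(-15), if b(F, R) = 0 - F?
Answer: -75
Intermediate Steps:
b(F, R) = -F
(5 + b(0, -1))*(-15) = (5 - 1*0)*(-15) = (5 + 0)*(-15) = 5*(-15) = -75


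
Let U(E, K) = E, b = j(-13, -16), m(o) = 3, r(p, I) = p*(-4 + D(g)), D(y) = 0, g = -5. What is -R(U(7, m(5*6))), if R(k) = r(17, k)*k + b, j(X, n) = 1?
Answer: 475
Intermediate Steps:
r(p, I) = -4*p (r(p, I) = p*(-4 + 0) = p*(-4) = -4*p)
b = 1
R(k) = 1 - 68*k (R(k) = (-4*17)*k + 1 = -68*k + 1 = 1 - 68*k)
-R(U(7, m(5*6))) = -(1 - 68*7) = -(1 - 476) = -1*(-475) = 475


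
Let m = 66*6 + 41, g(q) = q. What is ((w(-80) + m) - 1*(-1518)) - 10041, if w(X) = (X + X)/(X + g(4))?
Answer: -153594/19 ≈ -8083.9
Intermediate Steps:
m = 437 (m = 396 + 41 = 437)
w(X) = 2*X/(4 + X) (w(X) = (X + X)/(X + 4) = (2*X)/(4 + X) = 2*X/(4 + X))
((w(-80) + m) - 1*(-1518)) - 10041 = ((2*(-80)/(4 - 80) + 437) - 1*(-1518)) - 10041 = ((2*(-80)/(-76) + 437) + 1518) - 10041 = ((2*(-80)*(-1/76) + 437) + 1518) - 10041 = ((40/19 + 437) + 1518) - 10041 = (8343/19 + 1518) - 10041 = 37185/19 - 10041 = -153594/19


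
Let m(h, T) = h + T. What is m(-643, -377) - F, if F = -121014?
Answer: 119994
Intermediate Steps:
m(h, T) = T + h
m(-643, -377) - F = (-377 - 643) - 1*(-121014) = -1020 + 121014 = 119994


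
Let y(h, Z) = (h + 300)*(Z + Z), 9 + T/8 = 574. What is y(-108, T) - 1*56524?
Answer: 1679156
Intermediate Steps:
T = 4520 (T = -72 + 8*574 = -72 + 4592 = 4520)
y(h, Z) = 2*Z*(300 + h) (y(h, Z) = (300 + h)*(2*Z) = 2*Z*(300 + h))
y(-108, T) - 1*56524 = 2*4520*(300 - 108) - 1*56524 = 2*4520*192 - 56524 = 1735680 - 56524 = 1679156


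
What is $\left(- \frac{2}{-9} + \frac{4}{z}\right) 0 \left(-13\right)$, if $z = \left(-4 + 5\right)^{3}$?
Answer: $0$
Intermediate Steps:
$z = 1$ ($z = 1^{3} = 1$)
$\left(- \frac{2}{-9} + \frac{4}{z}\right) 0 \left(-13\right) = \left(- \frac{2}{-9} + \frac{4}{1}\right) 0 \left(-13\right) = \left(\left(-2\right) \left(- \frac{1}{9}\right) + 4 \cdot 1\right) 0 \left(-13\right) = \left(\frac{2}{9} + 4\right) 0 \left(-13\right) = \frac{38}{9} \cdot 0 \left(-13\right) = 0 \left(-13\right) = 0$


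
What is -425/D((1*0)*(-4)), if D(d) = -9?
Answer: 425/9 ≈ 47.222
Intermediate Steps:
-425/D((1*0)*(-4)) = -425/(-9) = -425*(-⅑) = 425/9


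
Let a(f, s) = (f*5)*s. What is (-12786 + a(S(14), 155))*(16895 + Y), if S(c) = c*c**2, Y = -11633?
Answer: 11122889268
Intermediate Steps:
S(c) = c**3
a(f, s) = 5*f*s (a(f, s) = (5*f)*s = 5*f*s)
(-12786 + a(S(14), 155))*(16895 + Y) = (-12786 + 5*14**3*155)*(16895 - 11633) = (-12786 + 5*2744*155)*5262 = (-12786 + 2126600)*5262 = 2113814*5262 = 11122889268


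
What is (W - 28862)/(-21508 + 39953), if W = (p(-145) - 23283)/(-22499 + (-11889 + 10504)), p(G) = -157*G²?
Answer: -34300790/22027019 ≈ -1.5572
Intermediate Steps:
W = 831052/5971 (W = (-157*(-145)² - 23283)/(-22499 + (-11889 + 10504)) = (-157*21025 - 23283)/(-22499 - 1385) = (-3300925 - 23283)/(-23884) = -3324208*(-1/23884) = 831052/5971 ≈ 139.18)
(W - 28862)/(-21508 + 39953) = (831052/5971 - 28862)/(-21508 + 39953) = -171503950/5971/18445 = -171503950/5971*1/18445 = -34300790/22027019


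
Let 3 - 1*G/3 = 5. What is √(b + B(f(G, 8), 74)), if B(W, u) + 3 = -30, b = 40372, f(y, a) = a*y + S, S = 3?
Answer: √40339 ≈ 200.85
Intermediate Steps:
G = -6 (G = 9 - 3*5 = 9 - 15 = -6)
f(y, a) = 3 + a*y (f(y, a) = a*y + 3 = 3 + a*y)
B(W, u) = -33 (B(W, u) = -3 - 30 = -33)
√(b + B(f(G, 8), 74)) = √(40372 - 33) = √40339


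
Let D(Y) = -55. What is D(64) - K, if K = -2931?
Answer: 2876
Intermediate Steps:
D(64) - K = -55 - 1*(-2931) = -55 + 2931 = 2876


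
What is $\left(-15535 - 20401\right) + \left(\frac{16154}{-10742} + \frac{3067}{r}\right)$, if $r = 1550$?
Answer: $- \frac{7296708373}{203050} \approx -35936.0$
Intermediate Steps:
$\left(-15535 - 20401\right) + \left(\frac{16154}{-10742} + \frac{3067}{r}\right) = \left(-15535 - 20401\right) + \left(\frac{16154}{-10742} + \frac{3067}{1550}\right) = -35936 + \left(16154 \left(- \frac{1}{10742}\right) + 3067 \cdot \frac{1}{1550}\right) = -35936 + \left(- \frac{197}{131} + \frac{3067}{1550}\right) = -35936 + \frac{96427}{203050} = - \frac{7296708373}{203050}$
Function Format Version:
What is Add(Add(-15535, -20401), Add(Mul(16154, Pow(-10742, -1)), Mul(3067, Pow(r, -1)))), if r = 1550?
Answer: Rational(-7296708373, 203050) ≈ -35936.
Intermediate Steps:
Add(Add(-15535, -20401), Add(Mul(16154, Pow(-10742, -1)), Mul(3067, Pow(r, -1)))) = Add(Add(-15535, -20401), Add(Mul(16154, Pow(-10742, -1)), Mul(3067, Pow(1550, -1)))) = Add(-35936, Add(Mul(16154, Rational(-1, 10742)), Mul(3067, Rational(1, 1550)))) = Add(-35936, Add(Rational(-197, 131), Rational(3067, 1550))) = Add(-35936, Rational(96427, 203050)) = Rational(-7296708373, 203050)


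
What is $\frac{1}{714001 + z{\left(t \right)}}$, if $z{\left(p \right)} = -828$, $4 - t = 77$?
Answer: $\frac{1}{713173} \approx 1.4022 \cdot 10^{-6}$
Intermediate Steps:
$t = -73$ ($t = 4 - 77 = -73$)
$\frac{1}{714001 + z{\left(t \right)}} = \frac{1}{714001 - 828} = \frac{1}{713173}$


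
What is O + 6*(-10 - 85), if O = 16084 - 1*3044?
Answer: 12470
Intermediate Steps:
O = 13040 (O = 16084 - 3044 = 13040)
O + 6*(-10 - 85) = 13040 + 6*(-10 - 85) = 13040 + 6*(-95) = 13040 - 570 = 12470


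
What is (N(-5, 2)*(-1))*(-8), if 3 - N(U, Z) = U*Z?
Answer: 104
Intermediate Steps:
N(U, Z) = 3 - U*Z
(N(-5, 2)*(-1))*(-8) = ((3 - 1*(-5)*2)*(-1))*(-8) = ((3 + 10)*(-1))*(-8) = (13*(-1))*(-8) = -13*(-8) = 104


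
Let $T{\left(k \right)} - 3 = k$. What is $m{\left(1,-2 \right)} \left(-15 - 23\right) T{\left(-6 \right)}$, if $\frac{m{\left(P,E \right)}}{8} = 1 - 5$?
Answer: $-3648$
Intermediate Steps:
$m{\left(P,E \right)} = -32$ ($m{\left(P,E \right)} = 8 \left(1 - 5\right) = 8 \left(-4\right) = -32$)
$T{\left(k \right)} = 3 + k$
$m{\left(1,-2 \right)} \left(-15 - 23\right) T{\left(-6 \right)} = - 32 \left(-15 - 23\right) \left(3 - 6\right) = \left(-32\right) \left(-38\right) \left(-3\right) = 1216 \left(-3\right) = -3648$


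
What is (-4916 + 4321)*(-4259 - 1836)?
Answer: 3626525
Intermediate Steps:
(-4916 + 4321)*(-4259 - 1836) = -595*(-6095) = 3626525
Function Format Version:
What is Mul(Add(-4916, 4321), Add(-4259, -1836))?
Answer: 3626525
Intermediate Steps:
Mul(Add(-4916, 4321), Add(-4259, -1836)) = Mul(-595, -6095) = 3626525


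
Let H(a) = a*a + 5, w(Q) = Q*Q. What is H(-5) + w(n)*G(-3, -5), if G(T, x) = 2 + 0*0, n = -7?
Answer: 128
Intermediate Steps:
w(Q) = Q²
G(T, x) = 2 (G(T, x) = 2 + 0 = 2)
H(a) = 5 + a² (H(a) = a² + 5 = 5 + a²)
H(-5) + w(n)*G(-3, -5) = (5 + (-5)²) + (-7)²*2 = (5 + 25) + 49*2 = 30 + 98 = 128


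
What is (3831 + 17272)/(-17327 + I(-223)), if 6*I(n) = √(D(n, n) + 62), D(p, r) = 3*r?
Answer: -280073628/229959533 - 2694*I*√607/229959533 ≈ -1.2179 - 0.00028863*I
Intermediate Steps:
I(n) = √(62 + 3*n)/6 (I(n) = √(3*n + 62)/6 = √(62 + 3*n)/6)
(3831 + 17272)/(-17327 + I(-223)) = (3831 + 17272)/(-17327 + √(62 + 3*(-223))/6) = 21103/(-17327 + √(62 - 669)/6) = 21103/(-17327 + √(-607)/6) = 21103/(-17327 + (I*√607)/6) = 21103/(-17327 + I*√607/6)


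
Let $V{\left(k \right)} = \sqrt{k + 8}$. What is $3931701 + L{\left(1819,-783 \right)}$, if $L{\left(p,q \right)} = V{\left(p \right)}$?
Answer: $3931701 + 3 \sqrt{203} \approx 3.9317 \cdot 10^{6}$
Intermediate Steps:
$V{\left(k \right)} = \sqrt{8 + k}$
$L{\left(p,q \right)} = \sqrt{8 + p}$
$3931701 + L{\left(1819,-783 \right)} = 3931701 + \sqrt{8 + 1819} = 3931701 + \sqrt{1827} = 3931701 + 3 \sqrt{203}$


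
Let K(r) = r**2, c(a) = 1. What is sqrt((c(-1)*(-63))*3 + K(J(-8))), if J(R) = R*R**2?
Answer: sqrt(261955) ≈ 511.82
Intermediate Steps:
J(R) = R**3
sqrt((c(-1)*(-63))*3 + K(J(-8))) = sqrt((1*(-63))*3 + ((-8)**3)**2) = sqrt(-63*3 + (-512)**2) = sqrt(-189 + 262144) = sqrt(261955)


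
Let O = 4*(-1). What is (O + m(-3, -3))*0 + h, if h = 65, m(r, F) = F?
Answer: 65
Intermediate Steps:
O = -4
(O + m(-3, -3))*0 + h = (-4 - 3)*0 + 65 = -7*0 + 65 = 0 + 65 = 65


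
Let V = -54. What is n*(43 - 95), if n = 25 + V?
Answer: 1508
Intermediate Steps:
n = -29 (n = 25 - 54 = -29)
n*(43 - 95) = -29*(43 - 95) = -29*(-52) = 1508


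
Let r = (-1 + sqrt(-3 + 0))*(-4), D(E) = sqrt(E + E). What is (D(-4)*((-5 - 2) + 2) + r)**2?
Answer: 4*(2 - 5*I*sqrt(2) - 2*I*sqrt(3))**2 ≈ -427.96 - 168.56*I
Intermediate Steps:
D(E) = sqrt(2)*sqrt(E) (D(E) = sqrt(2*E) = sqrt(2)*sqrt(E))
r = 4 - 4*I*sqrt(3) (r = (-1 + sqrt(-3))*(-4) = (-1 + I*sqrt(3))*(-4) = 4 - 4*I*sqrt(3) ≈ 4.0 - 6.9282*I)
(D(-4)*((-5 - 2) + 2) + r)**2 = ((sqrt(2)*sqrt(-4))*((-5 - 2) + 2) + (4 - 4*I*sqrt(3)))**2 = ((sqrt(2)*(2*I))*(-7 + 2) + (4 - 4*I*sqrt(3)))**2 = ((2*I*sqrt(2))*(-5) + (4 - 4*I*sqrt(3)))**2 = (-10*I*sqrt(2) + (4 - 4*I*sqrt(3)))**2 = (4 - 10*I*sqrt(2) - 4*I*sqrt(3))**2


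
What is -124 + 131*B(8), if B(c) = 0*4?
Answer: -124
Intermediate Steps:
B(c) = 0
-124 + 131*B(8) = -124 + 131*0 = -124 + 0 = -124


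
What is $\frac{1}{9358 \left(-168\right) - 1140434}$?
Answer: $- \frac{1}{2712578} \approx -3.6865 \cdot 10^{-7}$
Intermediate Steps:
$\frac{1}{9358 \left(-168\right) - 1140434} = \frac{1}{-1572144 - 1140434} = \frac{1}{-2712578} = - \frac{1}{2712578}$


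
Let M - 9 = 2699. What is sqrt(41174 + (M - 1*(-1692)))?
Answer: sqrt(45574) ≈ 213.48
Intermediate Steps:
M = 2708 (M = 9 + 2699 = 2708)
sqrt(41174 + (M - 1*(-1692))) = sqrt(41174 + (2708 - 1*(-1692))) = sqrt(41174 + (2708 + 1692)) = sqrt(41174 + 4400) = sqrt(45574)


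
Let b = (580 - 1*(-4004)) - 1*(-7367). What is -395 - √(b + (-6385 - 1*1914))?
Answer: -395 - 2*√913 ≈ -455.43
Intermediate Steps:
b = 11951 (b = (580 + 4004) + 7367 = 4584 + 7367 = 11951)
-395 - √(b + (-6385 - 1*1914)) = -395 - √(11951 + (-6385 - 1*1914)) = -395 - √(11951 + (-6385 - 1914)) = -395 - √(11951 - 8299) = -395 - √3652 = -395 - 2*√913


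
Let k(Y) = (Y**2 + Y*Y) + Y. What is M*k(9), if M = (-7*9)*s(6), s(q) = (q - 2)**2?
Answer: -172368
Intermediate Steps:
s(q) = (-2 + q)**2
k(Y) = Y + 2*Y**2 (k(Y) = (Y**2 + Y**2) + Y = 2*Y**2 + Y = Y + 2*Y**2)
M = -1008 (M = (-7*9)*(-2 + 6)**2 = -63*4**2 = -63*16 = -1008)
M*k(9) = -9072*(1 + 2*9) = -9072*(1 + 18) = -9072*19 = -1008*171 = -172368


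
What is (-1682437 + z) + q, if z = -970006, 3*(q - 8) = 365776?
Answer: -7591529/3 ≈ -2.5305e+6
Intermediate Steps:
q = 365800/3 (q = 8 + (⅓)*365776 = 8 + 365776/3 = 365800/3 ≈ 1.2193e+5)
(-1682437 + z) + q = (-1682437 - 970006) + 365800/3 = -2652443 + 365800/3 = -7591529/3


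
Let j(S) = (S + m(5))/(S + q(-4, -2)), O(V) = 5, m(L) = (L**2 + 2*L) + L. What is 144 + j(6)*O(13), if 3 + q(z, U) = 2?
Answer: 190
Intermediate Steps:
m(L) = L**2 + 3*L
q(z, U) = -1 (q(z, U) = -3 + 2 = -1)
j(S) = (40 + S)/(-1 + S) (j(S) = (S + 5*(3 + 5))/(S - 1) = (S + 5*8)/(-1 + S) = (S + 40)/(-1 + S) = (40 + S)/(-1 + S))
144 + j(6)*O(13) = 144 + ((40 + 6)/(-1 + 6))*5 = 144 + (46/5)*5 = 144 + 46 = 190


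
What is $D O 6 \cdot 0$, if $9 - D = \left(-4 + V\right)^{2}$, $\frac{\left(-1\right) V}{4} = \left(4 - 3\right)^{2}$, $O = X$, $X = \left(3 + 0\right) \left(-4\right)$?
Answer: $0$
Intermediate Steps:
$X = -12$ ($X = 3 \left(-4\right) = -12$)
$O = -12$
$V = -4$ ($V = - 4 \left(4 - 3\right)^{2} = - 4 \cdot 1^{2} = \left(-4\right) 1 = -4$)
$D = -55$ ($D = 9 - \left(-4 - 4\right)^{2} = 9 - \left(-8\right)^{2} = 9 - 64 = -55$)
$D O 6 \cdot 0 = - 55 \left(- 12 \cdot 6 \cdot 0\right) = - 55 \left(\left(-12\right) 0\right) = \left(-55\right) 0 = 0$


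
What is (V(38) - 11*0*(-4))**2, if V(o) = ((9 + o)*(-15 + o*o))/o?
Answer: 4510868569/1444 ≈ 3.1239e+6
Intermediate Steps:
V(o) = (-15 + o**2)*(9 + o)/o (V(o) = ((9 + o)*(-15 + o**2))/o = ((-15 + o**2)*(9 + o))/o = (-15 + o**2)*(9 + o)/o)
(V(38) - 11*0*(-4))**2 = ((-15 + 38**2 - 135/38 + 9*38) - 11*0*(-4))**2 = ((-15 + 1444 - 135*1/38 + 342) + 0*(-4))**2 = ((-15 + 1444 - 135/38 + 342) + 0)**2 = (67163/38 + 0)**2 = (67163/38)**2 = 4510868569/1444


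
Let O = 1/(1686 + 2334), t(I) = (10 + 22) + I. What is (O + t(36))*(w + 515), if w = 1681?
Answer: 50025063/335 ≈ 1.4933e+5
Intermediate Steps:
t(I) = 32 + I
O = 1/4020 ≈ 0.00024876
(O + t(36))*(w + 515) = (1/4020 + (32 + 36))*(1681 + 515) = (1/4020 + 68)*2196 = (273361/4020)*2196 = 50025063/335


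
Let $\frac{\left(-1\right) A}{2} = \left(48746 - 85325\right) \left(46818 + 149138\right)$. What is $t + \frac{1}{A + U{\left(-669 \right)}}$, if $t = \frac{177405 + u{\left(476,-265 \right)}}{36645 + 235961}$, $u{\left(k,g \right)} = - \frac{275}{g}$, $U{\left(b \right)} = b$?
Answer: $\frac{67396080431481599}{103562292099050361} \approx 0.65078$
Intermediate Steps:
$A = 14335749048$ ($A = - 2 \left(48746 - 85325\right) \left(46818 + 149138\right) = - 2 \left(\left(-36579\right) 195956\right) = \left(-2\right) \left(-7167874524\right) = 14335749048$)
$t = \frac{4701260}{7224059}$ ($t = \frac{177405 - \frac{275}{-265}}{36645 + 235961} = \frac{177405 - - \frac{55}{53}}{272606} = \left(177405 + \frac{55}{53}\right) \frac{1}{272606} = \frac{9402520}{53} \cdot \frac{1}{272606} = \frac{4701260}{7224059} \approx 0.65078$)
$t + \frac{1}{A + U{\left(-669 \right)}} = \frac{4701260}{7224059} + \frac{1}{14335749048 - 669} = \frac{4701260}{7224059} + \frac{1}{14335748379} = \frac{67396080431481599}{103562292099050361}$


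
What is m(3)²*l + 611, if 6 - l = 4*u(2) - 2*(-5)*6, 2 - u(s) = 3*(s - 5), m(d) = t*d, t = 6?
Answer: -31141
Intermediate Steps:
m(d) = 6*d
u(s) = 17 - 3*s (u(s) = 2 - 3*(s - 5) = 2 - 3*(-5 + s) = 2 - (-15 + 3*s) = 2 + (15 - 3*s) = 17 - 3*s)
l = -98 (l = 6 - (4*(17 - 3*2) - 2*(-5)*6) = 6 - (4*(17 - 6) + 10*6) = 6 - (4*11 + 60) = 6 - (44 + 60) = 6 - 1*104 = 6 - 104 = -98)
m(3)²*l + 611 = (6*3)²*(-98) + 611 = 18²*(-98) + 611 = 324*(-98) + 611 = -31752 + 611 = -31141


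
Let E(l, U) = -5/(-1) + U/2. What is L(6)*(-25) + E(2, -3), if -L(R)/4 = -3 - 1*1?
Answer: -793/2 ≈ -396.50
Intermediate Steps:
L(R) = 16 (L(R) = -4*(-3 - 1*1) = -4*(-3 - 1) = -4*(-4) = 16)
E(l, U) = 5 + U/2 (E(l, U) = -5*(-1) + U*(1/2) = 5 + U/2)
L(6)*(-25) + E(2, -3) = 16*(-25) + (5 + (1/2)*(-3)) = -400 + (5 - 3/2) = -400 + 7/2 = -793/2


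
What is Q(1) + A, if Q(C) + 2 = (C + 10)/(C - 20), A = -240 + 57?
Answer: -3526/19 ≈ -185.58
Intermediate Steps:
A = -183
Q(C) = -2 + (10 + C)/(-20 + C) (Q(C) = -2 + (C + 10)/(C - 20) = -2 + (10 + C)/(-20 + C))
Q(1) + A = (50 - 1*1)/(-20 + 1) - 183 = (50 - 1)/(-19) - 183 = -1/19*49 - 183 = -49/19 - 183 = -3526/19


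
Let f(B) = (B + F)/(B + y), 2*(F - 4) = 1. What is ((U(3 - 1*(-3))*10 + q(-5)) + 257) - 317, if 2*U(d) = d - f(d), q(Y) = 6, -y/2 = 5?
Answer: -87/8 ≈ -10.875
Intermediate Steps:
y = -10 (y = -2*5 = -10)
F = 9/2 (F = 4 + (½)*1 = 4 + ½ = 9/2 ≈ 4.5000)
f(B) = (9/2 + B)/(-10 + B) (f(B) = (B + 9/2)/(B - 10) = (9/2 + B)/(-10 + B))
U(d) = d/2 - (9/2 + d)/(2*(-10 + d)) (U(d) = (d - (9/2 + d)/(-10 + d))/2 = d/2 - (9/2 + d)/(2*(-10 + d)))
((U(3 - 1*(-3))*10 + q(-5)) + 257) - 317 = ((((-9 - 22*(3 - 1*(-3)) + 2*(3 - 1*(-3))²)/(4*(-10 + (3 - 1*(-3)))))*10 + 6) + 257) - 317 = ((((-9 - 22*(3 + 3) + 2*(3 + 3)²)/(4*(-10 + (3 + 3))))*10 + 6) + 257) - 317 = ((((-9 - 22*6 + 2*6²)/(4*(-10 + 6)))*10 + 6) + 257) - 317 = ((((¼)*(-9 - 132 + 2*36)/(-4))*10 + 6) + 257) - 317 = ((((¼)*(-¼)*(-9 - 132 + 72))*10 + 6) + 257) - 317 = ((((¼)*(-¼)*(-69))*10 + 6) + 257) - 317 = (((69/16)*10 + 6) + 257) - 317 = ((345/8 + 6) + 257) - 317 = (393/8 + 257) - 317 = 2449/8 - 317 = -87/8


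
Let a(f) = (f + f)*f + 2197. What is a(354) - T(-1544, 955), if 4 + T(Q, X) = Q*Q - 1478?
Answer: -2129625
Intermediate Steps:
T(Q, X) = -1482 + Q² (T(Q, X) = -4 + (Q*Q - 1478) = -4 + (Q² - 1478) = -4 + (-1478 + Q²) = -1482 + Q²)
a(f) = 2197 + 2*f² (a(f) = (2*f)*f + 2197 = 2*f² + 2197 = 2197 + 2*f²)
a(354) - T(-1544, 955) = (2197 + 2*354²) - (-1482 + (-1544)²) = (2197 + 2*125316) - (-1482 + 2383936) = (2197 + 250632) - 1*2382454 = 252829 - 2382454 = -2129625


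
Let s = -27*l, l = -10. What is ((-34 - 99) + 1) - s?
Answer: -402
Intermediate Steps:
s = 270 (s = -27*(-10) = 270)
((-34 - 99) + 1) - s = ((-34 - 99) + 1) - 1*270 = (-133 + 1) - 270 = -132 - 270 = -402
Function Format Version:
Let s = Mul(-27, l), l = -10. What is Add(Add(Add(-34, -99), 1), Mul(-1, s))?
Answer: -402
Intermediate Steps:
s = 270 (s = Mul(-27, -10) = 270)
Add(Add(Add(-34, -99), 1), Mul(-1, s)) = Add(Add(Add(-34, -99), 1), Mul(-1, 270)) = Add(Add(-133, 1), -270) = Add(-132, -270) = -402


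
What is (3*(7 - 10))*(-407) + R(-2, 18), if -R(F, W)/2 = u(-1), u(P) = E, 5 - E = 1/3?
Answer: 10961/3 ≈ 3653.7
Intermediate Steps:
E = 14/3 (E = 5 - 1/3 = 14/3 ≈ 4.6667)
u(P) = 14/3
R(F, W) = -28/3 (R(F, W) = -2*14/3 = -28/3)
(3*(7 - 10))*(-407) + R(-2, 18) = (3*(7 - 10))*(-407) - 28/3 = (3*(-3))*(-407) - 28/3 = -9*(-407) - 28/3 = 3663 - 28/3 = 10961/3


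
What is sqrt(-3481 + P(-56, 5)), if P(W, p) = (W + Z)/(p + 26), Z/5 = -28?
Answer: I*sqrt(3351317)/31 ≈ 59.054*I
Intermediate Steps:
Z = -140 (Z = 5*(-28) = -140)
P(W, p) = (-140 + W)/(26 + p) (P(W, p) = (W - 140)/(p + 26) = (-140 + W)/(26 + p))
sqrt(-3481 + P(-56, 5)) = sqrt(-3481 + (-140 - 56)/(26 + 5)) = sqrt(-3481 - 196/31) = sqrt(-108107/31) = I*sqrt(3351317)/31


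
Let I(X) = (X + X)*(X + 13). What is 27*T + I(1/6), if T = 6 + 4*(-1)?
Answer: 1051/18 ≈ 58.389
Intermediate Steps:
I(X) = 2*X*(13 + X) (I(X) = (2*X)*(13 + X) = 2*X*(13 + X))
T = 2 (T = 6 - 4 = 2)
27*T + I(1/6) = 27*2 + 2*(13 + 1/6)/6 = 54 + 2*(1/6)*(13 + 1/6) = 54 + 2*(1/6)*(79/6) = 54 + 79/18 = 1051/18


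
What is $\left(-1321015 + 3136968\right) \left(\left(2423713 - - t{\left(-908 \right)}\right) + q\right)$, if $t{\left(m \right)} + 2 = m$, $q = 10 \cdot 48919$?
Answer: $5288042424329$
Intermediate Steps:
$q = 489190$
$t{\left(m \right)} = -2 + m$
$\left(-1321015 + 3136968\right) \left(\left(2423713 - - t{\left(-908 \right)}\right) + q\right) = \left(-1321015 + 3136968\right) \left(\left(2423713 - - (-2 - 908)\right) + 489190\right) = 1815953 \left(\left(2423713 - \left(-1\right) \left(-910\right)\right) + 489190\right) = 1815953 \left(\left(2423713 - 910\right) + 489190\right) = 1815953 \left(2422803 + 489190\right) = 1815953 \cdot 2911993 = 5288042424329$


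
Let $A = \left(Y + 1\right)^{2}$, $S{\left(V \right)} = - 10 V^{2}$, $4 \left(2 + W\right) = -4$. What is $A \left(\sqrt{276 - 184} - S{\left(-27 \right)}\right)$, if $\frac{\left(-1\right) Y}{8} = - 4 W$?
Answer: $65792250 + 18050 \sqrt{23} \approx 6.5879 \cdot 10^{7}$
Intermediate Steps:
$W = -3$ ($W = -2 + \frac{1}{4} \left(-4\right) = -2 - 1 = -3$)
$Y = -96$ ($Y = - 8 \left(\left(-4\right) \left(-3\right)\right) = \left(-8\right) 12 = -96$)
$A = 9025$ ($A = \left(-96 + 1\right)^{2} = \left(-95\right)^{2} = 9025$)
$A \left(\sqrt{276 - 184} - S{\left(-27 \right)}\right) = 9025 \left(\sqrt{276 - 184} - - 10 \left(-27\right)^{2}\right) = 9025 \left(\sqrt{92} - \left(-10\right) 729\right) = 9025 \left(2 \sqrt{23} - -7290\right) = 9025 \left(2 \sqrt{23} + 7290\right) = 9025 \left(7290 + 2 \sqrt{23}\right) = 65792250 + 18050 \sqrt{23}$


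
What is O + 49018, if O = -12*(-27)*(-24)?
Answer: 41242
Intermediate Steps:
O = -7776 (O = 324*(-24) = -7776)
O + 49018 = -7776 + 49018 = 41242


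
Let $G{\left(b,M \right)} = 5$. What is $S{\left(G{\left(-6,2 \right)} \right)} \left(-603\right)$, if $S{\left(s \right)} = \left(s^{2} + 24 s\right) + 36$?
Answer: $-109143$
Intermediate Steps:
$S{\left(s \right)} = 36 + s^{2} + 24 s$
$S{\left(G{\left(-6,2 \right)} \right)} \left(-603\right) = \left(36 + 5^{2} + 24 \cdot 5\right) \left(-603\right) = \left(36 + 25 + 120\right) \left(-603\right) = 181 \left(-603\right) = -109143$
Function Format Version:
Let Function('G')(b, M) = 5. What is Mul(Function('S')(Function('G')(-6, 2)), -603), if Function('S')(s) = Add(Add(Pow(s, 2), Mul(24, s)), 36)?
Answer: -109143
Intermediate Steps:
Function('S')(s) = Add(36, Pow(s, 2), Mul(24, s))
Mul(Function('S')(Function('G')(-6, 2)), -603) = Mul(Add(36, Pow(5, 2), Mul(24, 5)), -603) = Mul(Add(36, 25, 120), -603) = Mul(181, -603) = -109143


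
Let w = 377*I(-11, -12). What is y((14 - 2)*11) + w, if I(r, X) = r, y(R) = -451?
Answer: -4598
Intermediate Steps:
w = -4147 (w = 377*(-11) = -4147)
y((14 - 2)*11) + w = -451 - 4147 = -4598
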